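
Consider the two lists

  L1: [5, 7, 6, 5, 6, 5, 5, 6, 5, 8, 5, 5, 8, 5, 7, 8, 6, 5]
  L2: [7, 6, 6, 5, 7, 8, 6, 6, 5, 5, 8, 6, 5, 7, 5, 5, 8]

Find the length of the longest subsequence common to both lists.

One common subsequence of length 11: 5 [1,4], then 7 [2,5], then 6 [3,7], then 6 [5,8], then 5 [6,9], then 5 [7,10], then 6 [8,12], then 5 [9,13], then 5 [12,15], then 5 [14,16], then 8 [16,17]. The LCS DP gives dp[18][17] = 11, so this is optimal.

11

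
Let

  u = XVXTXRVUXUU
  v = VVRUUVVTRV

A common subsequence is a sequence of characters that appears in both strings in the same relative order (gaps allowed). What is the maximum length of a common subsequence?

4

Let dp[i][j] be the LCS length of the first i characters of u and the first j characters of v. dp[i][j] = dp[i-1][j-1]+1 when the i-th and j-th characters match, else max(dp[i-1][j], dp[i][j-1]).
    ·  V  V  R  U  U  V  V  T  R  V
 ·  0  0  0  0  0  0  0  0  0  0  0
 X  0  0  0  0  0  0  0  0  0  0  0
 V  0  1  1  1  1  1  1  1  1  1  1
 X  0  1  1  1  1  1  1  1  1  1  1
 T  0  1  1  1  1  1  1  1  2  2  2
 X  0  1  1  1  1  1  1  1  2  2  2
 R  0  1  1  2  2  2  2  2  2  3  3
 V  0  1  2  2  2  2  3  3  3  3  4
 U  0  1  2  2  3  3  3  3  3  3  4
 X  0  1  2  2  3  3  3  3  3  3  4
 U  0  1  2  2  3  4  4  4  4  4  4
 U  0  1  2  2  3  4  4  4  4  4  4
dp[11][10] = 4. One LCS (by backtracking along matches): VTRV.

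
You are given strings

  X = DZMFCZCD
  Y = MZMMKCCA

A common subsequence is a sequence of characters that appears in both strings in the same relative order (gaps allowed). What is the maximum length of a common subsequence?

4

Taking Z at X[2]=Y[2] → M at X[3]=Y[4] → C at X[5]=Y[6] → C at X[7]=Y[7] gives a common subsequence of length 4, and the DP table's final entry dp[8][8] is also 4, so no common subsequence is longer.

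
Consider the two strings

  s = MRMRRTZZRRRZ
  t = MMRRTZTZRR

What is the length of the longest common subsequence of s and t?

9

Taking M (s #1, t #1), then M (s #3, t #2), then R (s #4, t #3), then R (s #5, t #4), then T (s #6, t #5), then Z (s #7, t #6), then Z (s #8, t #8), then R (s #10, t #9), then R (s #11, t #10) gives a common subsequence of length 9, and the DP table's final entry dp[12][10] is also 9, so no common subsequence is longer.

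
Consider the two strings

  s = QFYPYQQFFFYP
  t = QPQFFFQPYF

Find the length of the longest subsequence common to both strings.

7

Taking Q (s #1, t #1); then P (s #4, t #2); then Q (s #7, t #3); then F (s #8, t #4); then F (s #9, t #5); then F (s #10, t #6); then Y (s #11, t #9) gives a common subsequence of length 7. Since dp[12][10] = 7, nothing longer is possible.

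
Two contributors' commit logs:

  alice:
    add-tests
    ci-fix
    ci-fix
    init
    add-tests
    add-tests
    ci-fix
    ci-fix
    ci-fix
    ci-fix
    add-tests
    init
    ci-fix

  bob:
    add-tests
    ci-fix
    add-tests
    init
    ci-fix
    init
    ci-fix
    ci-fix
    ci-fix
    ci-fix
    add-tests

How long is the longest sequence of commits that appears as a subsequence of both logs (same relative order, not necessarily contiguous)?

Pick add-tests at alice[1]=bob[1]; then ci-fix at alice[2]=bob[2]; then ci-fix at alice[3]=bob[5]; then init at alice[4]=bob[6]; then ci-fix at alice[7]=bob[7]; then ci-fix at alice[8]=bob[8]; then ci-fix at alice[9]=bob[9]; then ci-fix at alice[10]=bob[10]; then add-tests at alice[11]=bob[11]; all 9 commits appear in both, in order. Since dp[13][11] = 9, nothing longer is possible.

9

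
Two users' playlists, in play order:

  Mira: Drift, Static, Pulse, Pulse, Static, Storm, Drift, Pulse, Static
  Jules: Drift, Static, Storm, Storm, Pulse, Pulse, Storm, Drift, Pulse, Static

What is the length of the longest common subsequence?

Taking Drift at Mira[1]=Jules[1] → Static at Mira[2]=Jules[2] → Pulse at Mira[3]=Jules[5] → Pulse at Mira[4]=Jules[6] → Storm at Mira[6]=Jules[7] → Drift at Mira[7]=Jules[8] → Pulse at Mira[8]=Jules[9] → Static at Mira[9]=Jules[10] gives a common subsequence of length 8, and the DP table's final entry dp[9][10] is also 8, so no common subsequence is longer.

8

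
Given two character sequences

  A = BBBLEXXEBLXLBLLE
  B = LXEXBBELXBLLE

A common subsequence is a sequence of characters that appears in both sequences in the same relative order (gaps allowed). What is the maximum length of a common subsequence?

One common subsequence of length 10: L [4,1]; then E [5,3]; then X [6,4]; then E [8,7]; then L [10,8]; then X [11,9]; then B [13,10]; then L [14,11]; then L [15,12]; then E [16,13]. The LCS DP gives dp[16][13] = 10, so this is optimal.

10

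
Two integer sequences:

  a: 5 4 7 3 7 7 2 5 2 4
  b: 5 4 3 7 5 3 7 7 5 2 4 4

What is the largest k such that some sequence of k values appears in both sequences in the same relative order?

9

Let dp[i][j] be the LCS length of the first i values of a and the first j values of b. dp[i][j] = dp[i-1][j-1]+1 when the i-th and j-th values match, else max(dp[i-1][j], dp[i][j-1]).
    ·  5  4  3  7  5  3  7  7  5  2  4  4
 ·  0  0  0  0  0  0  0  0  0  0  0  0  0
 5  0  1  1  1  1  1  1  1  1  1  1  1  1
 4  0  1  2  2  2  2  2  2  2  2  2  2  2
 7  0  1  2  2  3  3  3  3  3  3  3  3  3
 3  0  1  2  3  3  3  4  4  4  4  4  4  4
 7  0  1  2  3  4  4  4  5  5  5  5  5  5
 7  0  1  2  3  4  4  4  5  6  6  6  6  6
 2  0  1  2  3  4  4  4  5  6  6  7  7  7
 5  0  1  2  3  4  5  5  5  6  7  7  7  7
 2  0  1  2  3  4  5  5  5  6  7  8  8  8
 4  0  1  2  3  4  5  5  5  6  7  8  9  9
dp[10][12] = 9. One LCS (by backtracking along matches): 5, 4, 7, 3, 7, 7, 5, 2, 4.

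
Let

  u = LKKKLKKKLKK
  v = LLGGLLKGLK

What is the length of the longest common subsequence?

5

Pick L at u[1]=v[5], then L at u[5]=v[6], then K at u[6]=v[7], then L at u[9]=v[9], then K at u[11]=v[10]; all 5 characters appear in both, in order. The LCS DP gives dp[11][10] = 5, so this is optimal.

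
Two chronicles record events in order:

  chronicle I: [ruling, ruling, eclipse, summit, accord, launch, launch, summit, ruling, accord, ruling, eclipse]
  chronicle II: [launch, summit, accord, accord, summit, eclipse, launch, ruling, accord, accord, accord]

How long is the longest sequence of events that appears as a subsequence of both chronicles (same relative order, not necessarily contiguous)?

5

Taking summit (chronicle I #4, chronicle II #2) → accord (chronicle I #5, chronicle II #4) → launch (chronicle I #7, chronicle II #7) → ruling (chronicle I #9, chronicle II #8) → accord (chronicle I #10, chronicle II #11) gives a common subsequence of length 5. dp[12][11] = 5 confirms this is the maximum.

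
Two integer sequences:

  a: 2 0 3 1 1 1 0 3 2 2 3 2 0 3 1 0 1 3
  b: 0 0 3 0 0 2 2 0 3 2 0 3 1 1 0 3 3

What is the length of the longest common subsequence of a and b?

One common subsequence of length 12: 0 [2,2], 3 [3,3], 0 [7,5], 2 [9,6], 2 [10,7], 3 [11,9], 2 [12,10], 0 [13,11], 3 [14,12], 1 [15,14], 0 [16,15], 3 [18,17]. The LCS DP gives dp[18][17] = 12, so this is optimal.

12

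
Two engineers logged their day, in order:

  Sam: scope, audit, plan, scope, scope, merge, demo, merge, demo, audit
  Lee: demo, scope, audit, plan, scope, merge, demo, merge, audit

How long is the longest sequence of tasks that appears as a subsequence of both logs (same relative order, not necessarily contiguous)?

One common subsequence of length 8: scope [1,2], then audit [2,3], then plan [3,4], then scope [5,5], then merge [6,6], then demo [7,7], then merge [8,8], then audit [10,9]. dp[10][9] = 8 confirms this is the maximum.

8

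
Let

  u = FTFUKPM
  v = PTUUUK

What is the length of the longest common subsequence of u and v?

3

Let dp[i][j] be the LCS length of the first i characters of u and the first j characters of v. dp[i][j] = dp[i-1][j-1]+1 when the i-th and j-th characters match, else max(dp[i-1][j], dp[i][j-1]).
    ·  P  T  U  U  U  K
 ·  0  0  0  0  0  0  0
 F  0  0  0  0  0  0  0
 T  0  0  1  1  1  1  1
 F  0  0  1  1  1  1  1
 U  0  0  1  2  2  2  2
 K  0  0  1  2  2  2  3
 P  0  1  1  2  2  2  3
 M  0  1  1  2  2  2  3
dp[7][6] = 3. One LCS (by backtracking along matches): TUK.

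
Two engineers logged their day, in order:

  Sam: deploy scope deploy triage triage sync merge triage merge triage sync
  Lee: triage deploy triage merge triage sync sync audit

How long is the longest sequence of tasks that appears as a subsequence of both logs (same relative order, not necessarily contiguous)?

5

Pick deploy [3,2], triage [4,3], triage [5,5], sync [6,6], sync [11,7]; all 5 tasks appear in both, in order, and the DP table's final entry dp[11][8] is also 5, so no common subsequence is longer.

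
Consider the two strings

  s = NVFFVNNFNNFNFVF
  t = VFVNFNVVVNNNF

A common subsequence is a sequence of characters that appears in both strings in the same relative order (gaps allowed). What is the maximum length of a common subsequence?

Taking V [2,1]; then F [4,2]; then V [5,3]; then N [6,4]; then N [7,6]; then N [9,10]; then N [10,11]; then N [12,12]; then F [15,13] gives a common subsequence of length 9. Since dp[15][13] = 9, nothing longer is possible.

9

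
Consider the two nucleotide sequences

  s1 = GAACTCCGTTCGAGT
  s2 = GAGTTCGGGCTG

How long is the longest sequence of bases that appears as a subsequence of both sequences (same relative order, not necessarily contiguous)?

One common subsequence of length 9: G at s1[1]=s2[1]; then A at s1[3]=s2[2]; then G at s1[8]=s2[3]; then T at s1[9]=s2[4]; then T at s1[10]=s2[5]; then C at s1[11]=s2[6]; then G at s1[12]=s2[8]; then G at s1[14]=s2[9]; then T at s1[15]=s2[11]. Since dp[15][12] = 9, nothing longer is possible.

9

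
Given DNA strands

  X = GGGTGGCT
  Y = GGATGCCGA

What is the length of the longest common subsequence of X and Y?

Let dp[i][j] be the LCS length of the first i bases of X and the first j bases of Y. dp[i][j] = dp[i-1][j-1]+1 when the i-th and j-th bases match, else max(dp[i-1][j], dp[i][j-1]).
    ·  G  G  A  T  G  C  C  G  A
 ·  0  0  0  0  0  0  0  0  0  0
 G  0  1  1  1  1  1  1  1  1  1
 G  0  1  2  2  2  2  2  2  2  2
 G  0  1  2  2  2  3  3  3  3  3
 T  0  1  2  2  3  3  3  3  3  3
 G  0  1  2  2  3  4  4  4  4  4
 G  0  1  2  2  3  4  4  4  5  5
 C  0  1  2  2  3  4  5  5  5  5
 T  0  1  2  2  3  4  5  5  5  5
dp[8][9] = 5. One LCS (by backtracking along matches): GGTGG.

5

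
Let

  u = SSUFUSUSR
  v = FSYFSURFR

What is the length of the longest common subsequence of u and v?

5

One common subsequence of length 5: S at u[1]=v[2] → S at u[2]=v[5] → U at u[3]=v[6] → F at u[4]=v[8] → R at u[9]=v[9]. Since dp[9][9] = 5, nothing longer is possible.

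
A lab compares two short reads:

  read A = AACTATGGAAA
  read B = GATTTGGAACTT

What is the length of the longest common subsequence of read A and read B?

One common subsequence of length 7: A at read A[1]=read B[2], T at read A[4]=read B[4], T at read A[6]=read B[5], G at read A[7]=read B[6], G at read A[8]=read B[7], A at read A[9]=read B[8], A at read A[10]=read B[9]. dp[11][12] = 7 confirms this is the maximum.

7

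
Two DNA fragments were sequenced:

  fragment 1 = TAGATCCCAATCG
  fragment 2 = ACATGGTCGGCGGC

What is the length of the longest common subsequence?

6

Match T at fragment 1[1]=fragment 2[4], G at fragment 1[3]=fragment 2[6], T at fragment 1[5]=fragment 2[7], C at fragment 1[6]=fragment 2[8], C at fragment 1[7]=fragment 2[11], C at fragment 1[12]=fragment 2[14] — 6 bases in the same relative order in both. Since dp[13][14] = 6, nothing longer is possible.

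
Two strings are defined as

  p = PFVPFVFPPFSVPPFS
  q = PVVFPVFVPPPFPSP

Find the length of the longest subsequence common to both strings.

11

Taking P (p #1, q #1); then V (p #3, q #2); then V (p #6, q #3); then F (p #7, q #4); then P (p #8, q #5); then F (p #10, q #7); then V (p #12, q #8); then P (p #13, q #10); then P (p #14, q #11); then F (p #15, q #12); then S (p #16, q #14) gives a common subsequence of length 11. The LCS DP gives dp[16][15] = 11, so this is optimal.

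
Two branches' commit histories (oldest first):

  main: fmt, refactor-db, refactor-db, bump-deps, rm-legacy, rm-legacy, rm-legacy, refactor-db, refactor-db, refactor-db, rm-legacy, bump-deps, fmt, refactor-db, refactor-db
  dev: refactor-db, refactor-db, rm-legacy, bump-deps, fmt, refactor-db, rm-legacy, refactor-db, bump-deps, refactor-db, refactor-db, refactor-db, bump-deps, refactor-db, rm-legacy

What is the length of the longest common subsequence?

One common subsequence of length 9: fmt at main[1]=dev[5] → refactor-db at main[2]=dev[6] → refactor-db at main[3]=dev[8] → bump-deps at main[4]=dev[9] → refactor-db at main[8]=dev[10] → refactor-db at main[9]=dev[11] → refactor-db at main[10]=dev[12] → bump-deps at main[12]=dev[13] → refactor-db at main[14]=dev[14], and the DP table's final entry dp[15][15] is also 9, so no common subsequence is longer.

9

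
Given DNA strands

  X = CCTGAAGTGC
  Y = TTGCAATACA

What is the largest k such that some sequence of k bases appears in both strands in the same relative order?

6

Let dp[i][j] be the LCS length of the first i bases of X and the first j bases of Y. dp[i][j] = dp[i-1][j-1]+1 when the i-th and j-th bases match, else max(dp[i-1][j], dp[i][j-1]).
    ·  T  T  G  C  A  A  T  A  C  A
 ·  0  0  0  0  0  0  0  0  0  0  0
 C  0  0  0  0  1  1  1  1  1  1  1
 C  0  0  0  0  1  1  1  1  1  2  2
 T  0  1  1  1  1  1  1  2  2  2  2
 G  0  1  1  2  2  2  2  2  2  2  2
 A  0  1  1  2  2  3  3  3  3  3  3
 A  0  1  1  2  2  3  4  4  4  4  4
 G  0  1  1  2  2  3  4  4  4  4  4
 T  0  1  2  2  2  3  4  5  5  5  5
 G  0  1  2  3  3  3  4  5  5  5  5
 C  0  1  2  3  4  4  4  5  5  6  6
dp[10][10] = 6. One LCS (by backtracking along matches): TGAATC.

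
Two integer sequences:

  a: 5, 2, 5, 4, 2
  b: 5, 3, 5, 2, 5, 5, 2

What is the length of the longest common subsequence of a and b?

4

Pick 5 [1,3], 2 [2,4], 5 [3,6], 2 [5,7]; all 4 values appear in both, in order. Since dp[5][7] = 4, nothing longer is possible.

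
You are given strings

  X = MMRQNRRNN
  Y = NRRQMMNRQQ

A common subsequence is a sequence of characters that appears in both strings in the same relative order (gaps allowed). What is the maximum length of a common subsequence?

4

Let dp[i][j] be the LCS length of the first i characters of X and the first j characters of Y. dp[i][j] = dp[i-1][j-1]+1 when the i-th and j-th characters match, else max(dp[i-1][j], dp[i][j-1]).
    ·  N  R  R  Q  M  M  N  R  Q  Q
 ·  0  0  0  0  0  0  0  0  0  0  0
 M  0  0  0  0  0  1  1  1  1  1  1
 M  0  0  0  0  0  1  2  2  2  2  2
 R  0  0  1  1  1  1  2  2  3  3  3
 Q  0  0  1  1  2  2  2  2  3  4  4
 N  0  1  1  1  2  2  2  3  3  4  4
 R  0  1  2  2  2  2  2  3  4  4  4
 R  0  1  2  3  3  3  3  3  4  4  4
 N  0  1  2  3  3  3  3  4  4  4  4
 N  0  1  2  3  3  3  3  4  4  4  4
dp[9][10] = 4. One LCS (by backtracking along matches): MMRQ.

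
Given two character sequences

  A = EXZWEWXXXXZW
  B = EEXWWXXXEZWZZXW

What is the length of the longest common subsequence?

Match E (A #1, B #2) → X (A #2, B #3) → W (A #4, B #4) → W (A #6, B #5) → X (A #7, B #6) → X (A #8, B #7) → X (A #9, B #8) → X (A #10, B #14) → W (A #12, B #15) — 9 characters in the same relative order in both, and the DP table's final entry dp[12][15] is also 9, so no common subsequence is longer.

9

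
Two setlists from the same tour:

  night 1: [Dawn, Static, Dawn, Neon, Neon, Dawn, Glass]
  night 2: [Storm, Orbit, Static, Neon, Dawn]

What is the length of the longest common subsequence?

Match Static at night 1[2]=night 2[3] → Neon at night 1[5]=night 2[4] → Dawn at night 1[6]=night 2[5] — 3 songs in the same relative order in both. dp[7][5] = 3 confirms this is the maximum.

3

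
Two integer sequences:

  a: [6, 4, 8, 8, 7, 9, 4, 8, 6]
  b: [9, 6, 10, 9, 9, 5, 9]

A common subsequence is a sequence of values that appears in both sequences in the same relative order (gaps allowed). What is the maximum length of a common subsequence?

Let dp[i][j] be the LCS length of the first i values of a and the first j values of b. dp[i][j] = dp[i-1][j-1]+1 when the i-th and j-th values match, else max(dp[i-1][j], dp[i][j-1]).
    ·  9  6 10  9  9  5  9
 ·  0  0  0  0  0  0  0  0
 6  0  0  1  1  1  1  1  1
 4  0  0  1  1  1  1  1  1
 8  0  0  1  1  1  1  1  1
 8  0  0  1  1  1  1  1  1
 7  0  0  1  1  1  1  1  1
 9  0  1  1  1  2  2  2  2
 4  0  1  1  1  2  2  2  2
 8  0  1  1  1  2  2  2  2
 6  0  1  2  2  2  2  2  2
dp[9][7] = 2. One LCS (by backtracking along matches): 6, 9.

2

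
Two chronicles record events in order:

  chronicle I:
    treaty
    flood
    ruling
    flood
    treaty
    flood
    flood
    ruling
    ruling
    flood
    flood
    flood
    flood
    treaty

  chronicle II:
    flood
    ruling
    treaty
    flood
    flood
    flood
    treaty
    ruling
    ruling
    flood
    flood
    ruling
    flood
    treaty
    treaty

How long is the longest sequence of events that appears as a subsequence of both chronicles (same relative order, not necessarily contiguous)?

11

One common subsequence of length 11: flood at chronicle I[2]=chronicle II[1]; then ruling at chronicle I[3]=chronicle II[2]; then flood at chronicle I[4]=chronicle II[4]; then flood at chronicle I[6]=chronicle II[5]; then flood at chronicle I[7]=chronicle II[6]; then ruling at chronicle I[8]=chronicle II[8]; then ruling at chronicle I[9]=chronicle II[9]; then flood at chronicle I[10]=chronicle II[10]; then flood at chronicle I[11]=chronicle II[11]; then flood at chronicle I[12]=chronicle II[13]; then treaty at chronicle I[14]=chronicle II[15]. Since dp[14][15] = 11, nothing longer is possible.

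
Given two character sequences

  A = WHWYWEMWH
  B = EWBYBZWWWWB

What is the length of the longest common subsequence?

Let dp[i][j] be the LCS length of the first i characters of A and the first j characters of B. dp[i][j] = dp[i-1][j-1]+1 when the i-th and j-th characters match, else max(dp[i-1][j], dp[i][j-1]).
    ·  E  W  B  Y  B  Z  W  W  W  W  B
 ·  0  0  0  0  0  0  0  0  0  0  0  0
 W  0  0  1  1  1  1  1  1  1  1  1  1
 H  0  0  1  1  1  1  1  1  1  1  1  1
 W  0  0  1  1  1  1  1  2  2  2  2  2
 Y  0  0  1  1  2  2  2  2  2  2  2  2
 W  0  0  1  1  2  2  2  3  3  3  3  3
 E  0  1  1  1  2  2  2  3  3  3  3  3
 M  0  1  1  1  2  2  2  3  3  3  3  3
 W  0  1  2  2  2  2  2  3  4  4  4  4
 H  0  1  2  2  2  2  2  3  4  4  4  4
dp[9][11] = 4. One LCS (by backtracking along matches): WWWW.

4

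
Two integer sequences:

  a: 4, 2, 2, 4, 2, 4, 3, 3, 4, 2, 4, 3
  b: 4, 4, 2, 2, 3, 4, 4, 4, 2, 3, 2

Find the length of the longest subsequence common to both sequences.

8

Let dp[i][j] be the LCS length of the first i values of a and the first j values of b. dp[i][j] = dp[i-1][j-1]+1 when the i-th and j-th values match, else max(dp[i-1][j], dp[i][j-1]).
    ·  4  4  2  2  3  4  4  4  2  3  2
 ·  0  0  0  0  0  0  0  0  0  0  0  0
 4  0  1  1  1  1  1  1  1  1  1  1  1
 2  0  1  1  2  2  2  2  2  2  2  2  2
 2  0  1  1  2  3  3  3  3  3  3  3  3
 4  0  1  2  2  3  3  4  4  4  4  4  4
 2  0  1  2  3  3  3  4  4  4  5  5  5
 4  0  1  2  3  3  3  4  5  5  5  5  5
 3  0  1  2  3  3  4  4  5  5  5  6  6
 3  0  1  2  3  3  4  4  5  5  5  6  6
 4  0  1  2  3  3  4  5  5  6  6  6  6
 2  0  1  2  3  4  4  5  5  6  7  7  7
 4  0  1  2  3  4  4  5  6  6  7  7  7
 3  0  1  2  3  4  5  5  6  6  7  8  8
dp[12][11] = 8. One LCS (by backtracking along matches): 4, 2, 2, 4, 4, 4, 2, 3.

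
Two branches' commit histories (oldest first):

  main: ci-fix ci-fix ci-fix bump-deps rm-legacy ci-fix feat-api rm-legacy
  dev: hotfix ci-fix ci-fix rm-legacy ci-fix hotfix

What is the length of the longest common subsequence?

4

Taking ci-fix at main[2]=dev[2]; then ci-fix at main[3]=dev[3]; then rm-legacy at main[5]=dev[4]; then ci-fix at main[6]=dev[5] gives a common subsequence of length 4. Since dp[8][6] = 4, nothing longer is possible.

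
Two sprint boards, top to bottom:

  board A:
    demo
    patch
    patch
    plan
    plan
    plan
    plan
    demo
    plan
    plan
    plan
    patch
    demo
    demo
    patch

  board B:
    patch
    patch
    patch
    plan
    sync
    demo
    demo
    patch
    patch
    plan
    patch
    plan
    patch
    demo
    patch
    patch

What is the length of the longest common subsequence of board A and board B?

9

Match patch [2,2], patch [3,3], plan [4,4], demo [8,7], plan [9,10], plan [11,12], patch [12,13], demo [13,14], patch [15,16] — 9 tasks in the same relative order in both, and the DP table's final entry dp[15][16] is also 9, so no common subsequence is longer.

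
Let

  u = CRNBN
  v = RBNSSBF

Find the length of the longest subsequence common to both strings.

Let dp[i][j] be the LCS length of the first i characters of u and the first j characters of v. dp[i][j] = dp[i-1][j-1]+1 when the i-th and j-th characters match, else max(dp[i-1][j], dp[i][j-1]).
    ·  R  B  N  S  S  B  F
 ·  0  0  0  0  0  0  0  0
 C  0  0  0  0  0  0  0  0
 R  0  1  1  1  1  1  1  1
 N  0  1  1  2  2  2  2  2
 B  0  1  2  2  2  2  3  3
 N  0  1  2  3  3  3  3  3
dp[5][7] = 3. One LCS (by backtracking along matches): RNB.

3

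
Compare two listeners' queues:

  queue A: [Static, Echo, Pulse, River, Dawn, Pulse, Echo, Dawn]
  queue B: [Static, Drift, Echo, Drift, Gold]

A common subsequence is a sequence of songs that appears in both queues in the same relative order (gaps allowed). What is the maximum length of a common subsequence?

Match Static [1,1], Echo [2,3] — 2 songs in the same relative order in both. dp[8][5] = 2 confirms this is the maximum.

2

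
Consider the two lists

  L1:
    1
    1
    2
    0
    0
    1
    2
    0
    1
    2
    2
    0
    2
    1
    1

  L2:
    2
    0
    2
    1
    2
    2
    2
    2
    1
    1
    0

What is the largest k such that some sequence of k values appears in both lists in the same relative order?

9

One common subsequence of length 9: 2 [3,1] → 0 [4,2] → 1 [6,4] → 2 [7,5] → 2 [10,6] → 2 [11,7] → 2 [13,8] → 1 [14,9] → 1 [15,10]. dp[15][11] = 9 confirms this is the maximum.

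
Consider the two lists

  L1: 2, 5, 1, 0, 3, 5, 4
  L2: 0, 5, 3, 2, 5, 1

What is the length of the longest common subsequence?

3

Taking 2 at L1[1]=L2[4]; then 5 at L1[2]=L2[5]; then 1 at L1[3]=L2[6] gives a common subsequence of length 3. The LCS DP gives dp[7][6] = 3, so this is optimal.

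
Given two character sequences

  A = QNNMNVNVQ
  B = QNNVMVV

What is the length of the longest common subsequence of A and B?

6

Match Q [1,1]; then N [2,2]; then N [3,3]; then M [4,5]; then V [6,6]; then V [8,7] — 6 characters in the same relative order in both. The LCS DP gives dp[9][7] = 6, so this is optimal.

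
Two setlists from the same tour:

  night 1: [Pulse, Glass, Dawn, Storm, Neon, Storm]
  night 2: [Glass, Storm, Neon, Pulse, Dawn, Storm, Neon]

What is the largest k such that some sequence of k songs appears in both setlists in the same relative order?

4

Taking Pulse at night 1[1]=night 2[4], Dawn at night 1[3]=night 2[5], Storm at night 1[4]=night 2[6], Neon at night 1[5]=night 2[7] gives a common subsequence of length 4, and the DP table's final entry dp[6][7] is also 4, so no common subsequence is longer.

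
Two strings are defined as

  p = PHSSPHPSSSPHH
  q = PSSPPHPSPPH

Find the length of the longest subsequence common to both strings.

Taking P [1,1], S [3,2], S [4,3], P [5,5], H [6,6], P [7,7], S [8,8], P [11,10], H [13,11] gives a common subsequence of length 9. dp[13][11] = 9 confirms this is the maximum.

9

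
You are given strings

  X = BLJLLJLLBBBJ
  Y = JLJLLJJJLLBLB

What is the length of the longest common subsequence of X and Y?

Pick L at X[2]=Y[2]; then J at X[3]=Y[3]; then L at X[4]=Y[4]; then L at X[5]=Y[5]; then J at X[6]=Y[8]; then L at X[7]=Y[9]; then L at X[8]=Y[10]; then B at X[9]=Y[11]; then B at X[11]=Y[13]; all 9 characters appear in both, in order. The LCS DP gives dp[12][13] = 9, so this is optimal.

9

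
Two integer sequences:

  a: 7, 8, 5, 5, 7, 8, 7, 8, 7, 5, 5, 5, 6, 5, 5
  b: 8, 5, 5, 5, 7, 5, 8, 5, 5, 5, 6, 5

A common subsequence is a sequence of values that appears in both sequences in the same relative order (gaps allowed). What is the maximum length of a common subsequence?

Pick 8 (a #2, b #1), then 5 (a #3, b #3), then 5 (a #4, b #4), then 7 (a #5, b #5), then 8 (a #8, b #7), then 5 (a #10, b #8), then 5 (a #11, b #9), then 5 (a #12, b #10), then 6 (a #13, b #11), then 5 (a #15, b #12); all 10 values appear in both, in order, and the DP table's final entry dp[15][12] is also 10, so no common subsequence is longer.

10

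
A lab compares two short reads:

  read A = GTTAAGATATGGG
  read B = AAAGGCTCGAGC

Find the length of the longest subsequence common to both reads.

Pick A [4,2]; then A [5,3]; then G [6,5]; then T [8,7]; then A [9,10]; then G [11,11]; all 6 bases appear in both, in order, and the DP table's final entry dp[13][12] is also 6, so no common subsequence is longer.

6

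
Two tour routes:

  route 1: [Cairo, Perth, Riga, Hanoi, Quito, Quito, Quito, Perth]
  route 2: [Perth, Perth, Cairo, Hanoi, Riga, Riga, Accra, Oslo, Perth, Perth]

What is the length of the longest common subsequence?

One common subsequence of length 3: Cairo (route 1 #1, route 2 #3) → Perth (route 1 #2, route 2 #9) → Perth (route 1 #8, route 2 #10). Since dp[8][10] = 3, nothing longer is possible.

3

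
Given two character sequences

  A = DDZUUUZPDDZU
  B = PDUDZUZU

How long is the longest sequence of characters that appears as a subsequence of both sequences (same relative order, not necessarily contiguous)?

6

Taking D at A[1]=B[2]; then D at A[2]=B[4]; then Z at A[3]=B[5]; then U at A[6]=B[6]; then Z at A[11]=B[7]; then U at A[12]=B[8] gives a common subsequence of length 6. The LCS DP gives dp[12][8] = 6, so this is optimal.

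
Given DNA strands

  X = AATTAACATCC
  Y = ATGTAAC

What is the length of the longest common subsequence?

6

Let dp[i][j] be the LCS length of the first i bases of X and the first j bases of Y. dp[i][j] = dp[i-1][j-1]+1 when the i-th and j-th bases match, else max(dp[i-1][j], dp[i][j-1]).
    ·  A  T  G  T  A  A  C
 ·  0  0  0  0  0  0  0  0
 A  0  1  1  1  1  1  1  1
 A  0  1  1  1  1  2  2  2
 T  0  1  2  2  2  2  2  2
 T  0  1  2  2  3  3  3  3
 A  0  1  2  2  3  4  4  4
 A  0  1  2  2  3  4  5  5
 C  0  1  2  2  3  4  5  6
 A  0  1  2  2  3  4  5  6
 T  0  1  2  2  3  4  5  6
 C  0  1  2  2  3  4  5  6
 C  0  1  2  2  3  4  5  6
dp[11][7] = 6. One LCS (by backtracking along matches): ATTAAC.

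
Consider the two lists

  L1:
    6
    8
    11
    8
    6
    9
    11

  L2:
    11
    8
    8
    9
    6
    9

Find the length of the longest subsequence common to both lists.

Let dp[i][j] be the LCS length of the first i values of L1 and the first j values of L2. dp[i][j] = dp[i-1][j-1]+1 when the i-th and j-th values match, else max(dp[i-1][j], dp[i][j-1]).
    · 11  8  8  9  6  9
 ·  0  0  0  0  0  0  0
 6  0  0  0  0  0  1  1
 8  0  0  1  1  1  1  1
11  0  1  1  1  1  1  1
 8  0  1  2  2  2  2  2
 6  0  1  2  2  2  3  3
 9  0  1  2  2  3  3  4
11  0  1  2  2  3  3  4
dp[7][6] = 4. One LCS (by backtracking along matches): 8, 8, 6, 9.

4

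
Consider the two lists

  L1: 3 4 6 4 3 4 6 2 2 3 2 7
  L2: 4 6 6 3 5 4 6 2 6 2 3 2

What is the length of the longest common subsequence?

9

Let dp[i][j] be the LCS length of the first i values of L1 and the first j values of L2. dp[i][j] = dp[i-1][j-1]+1 when the i-th and j-th values match, else max(dp[i-1][j], dp[i][j-1]).
    ·  4  6  6  3  5  4  6  2  6  2  3  2
 ·  0  0  0  0  0  0  0  0  0  0  0  0  0
 3  0  0  0  0  1  1  1  1  1  1  1  1  1
 4  0  1  1  1  1  1  2  2  2  2  2  2  2
 6  0  1  2  2  2  2  2  3  3  3  3  3  3
 4  0  1  2  2  2  2  3  3  3  3  3  3  3
 3  0  1  2  2  3  3  3  3  3  3  3  4  4
 4  0  1  2  2  3  3  4  4  4  4  4  4  4
 6  0  1  2  3  3  3  4  5  5  5  5  5  5
 2  0  1  2  3  3  3  4  5  6  6  6  6  6
 2  0  1  2  3  3  3  4  5  6  6  7  7  7
 3  0  1  2  3  4  4  4  5  6  6  7  8  8
 2  0  1  2  3  4  4  4  5  6  6  7  8  9
 7  0  1  2  3  4  4  4  5  6  6  7  8  9
dp[12][12] = 9. One LCS (by backtracking along matches): 4, 6, 3, 4, 6, 2, 2, 3, 2.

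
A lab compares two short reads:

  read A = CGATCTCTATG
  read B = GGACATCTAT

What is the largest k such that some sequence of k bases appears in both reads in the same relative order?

8

Let dp[i][j] be the LCS length of the first i bases of read A and the first j bases of read B. dp[i][j] = dp[i-1][j-1]+1 when the i-th and j-th bases match, else max(dp[i-1][j], dp[i][j-1]).
    ·  G  G  A  C  A  T  C  T  A  T
 ·  0  0  0  0  0  0  0  0  0  0  0
 C  0  0  0  0  1  1  1  1  1  1  1
 G  0  1  1  1  1  1  1  1  1  1  1
 A  0  1  1  2  2  2  2  2  2  2  2
 T  0  1  1  2  2  2  3  3  3  3  3
 C  0  1  1  2  3  3  3  4  4  4  4
 T  0  1  1  2  3  3  4  4  5  5  5
 C  0  1  1  2  3  3  4  5  5  5  5
 T  0  1  1  2  3  3  4  5  6  6  6
 A  0  1  1  2  3  4  4  5  6  7  7
 T  0  1  1  2  3  4  5  5  6  7  8
 G  0  1  2  2  3  4  5  5  6  7  8
dp[11][10] = 8. One LCS (by backtracking along matches): GACTCTAT.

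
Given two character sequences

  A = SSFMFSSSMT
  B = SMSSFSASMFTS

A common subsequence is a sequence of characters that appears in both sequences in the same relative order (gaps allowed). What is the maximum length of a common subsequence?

Let dp[i][j] be the LCS length of the first i characters of A and the first j characters of B. dp[i][j] = dp[i-1][j-1]+1 when the i-th and j-th characters match, else max(dp[i-1][j], dp[i][j-1]).
    ·  S  M  S  S  F  S  A  S  M  F  T  S
 ·  0  0  0  0  0  0  0  0  0  0  0  0  0
 S  0  1  1  1  1  1  1  1  1  1  1  1  1
 S  0  1  1  2  2  2  2  2  2  2  2  2  2
 F  0  1  1  2  2  3  3  3  3  3  3  3  3
 M  0  1  2  2  2  3  3  3  3  4  4  4  4
 F  0  1  2  2  2  3  3  3  3  4  5  5  5
 S  0  1  2  3  3  3  4  4  4  4  5  5  6
 S  0  1  2  3  4  4  4  4  5  5  5  5  6
 S  0  1  2  3  4  4  5  5  5  5  5  5  6
 M  0  1  2  3  4  4  5  5  5  6  6  6  6
 T  0  1  2  3  4  4  5  5  5  6  6  7  7
dp[10][12] = 7. One LCS (by backtracking along matches): SSFSSMT.

7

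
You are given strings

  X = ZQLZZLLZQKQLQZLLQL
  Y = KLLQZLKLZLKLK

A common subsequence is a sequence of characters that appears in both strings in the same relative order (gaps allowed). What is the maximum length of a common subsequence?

8

Pick Q at X[2]=Y[4]; then Z at X[5]=Y[5]; then L at X[7]=Y[6]; then K at X[10]=Y[7]; then L at X[12]=Y[8]; then Z at X[14]=Y[9]; then L at X[15]=Y[10]; then L at X[16]=Y[12]; all 8 characters appear in both, in order. Since dp[18][13] = 8, nothing longer is possible.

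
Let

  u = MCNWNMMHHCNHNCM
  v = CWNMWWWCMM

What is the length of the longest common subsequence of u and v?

Pick C at u[2]=v[1] → W at u[4]=v[2] → N at u[5]=v[3] → M at u[6]=v[4] → M at u[7]=v[9] → M at u[15]=v[10]; all 6 characters appear in both, in order. The LCS DP gives dp[15][10] = 6, so this is optimal.

6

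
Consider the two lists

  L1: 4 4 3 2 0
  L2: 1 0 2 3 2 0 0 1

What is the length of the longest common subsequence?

3

Let dp[i][j] be the LCS length of the first i values of L1 and the first j values of L2. dp[i][j] = dp[i-1][j-1]+1 when the i-th and j-th values match, else max(dp[i-1][j], dp[i][j-1]).
    ·  1  0  2  3  2  0  0  1
 ·  0  0  0  0  0  0  0  0  0
 4  0  0  0  0  0  0  0  0  0
 4  0  0  0  0  0  0  0  0  0
 3  0  0  0  0  1  1  1  1  1
 2  0  0  0  1  1  2  2  2  2
 0  0  0  1  1  1  2  3  3  3
dp[5][8] = 3. One LCS (by backtracking along matches): 3, 2, 0.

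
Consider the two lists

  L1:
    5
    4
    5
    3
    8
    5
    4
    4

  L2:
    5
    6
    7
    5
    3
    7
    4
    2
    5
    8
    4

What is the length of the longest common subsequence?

Pick 5 [1,4] → 4 [2,7] → 5 [3,9] → 8 [5,10] → 4 [8,11]; all 5 values appear in both, in order. The LCS DP gives dp[8][11] = 5, so this is optimal.

5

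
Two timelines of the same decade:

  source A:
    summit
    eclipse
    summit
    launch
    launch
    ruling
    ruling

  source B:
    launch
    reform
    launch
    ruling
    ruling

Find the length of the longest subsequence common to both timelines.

4

Taking launch (source A #4, source B #1), launch (source A #5, source B #3), ruling (source A #6, source B #4), ruling (source A #7, source B #5) gives a common subsequence of length 4. The LCS DP gives dp[7][5] = 4, so this is optimal.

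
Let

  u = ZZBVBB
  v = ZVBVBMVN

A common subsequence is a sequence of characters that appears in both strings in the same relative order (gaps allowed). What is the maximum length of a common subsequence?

Let dp[i][j] be the LCS length of the first i characters of u and the first j characters of v. dp[i][j] = dp[i-1][j-1]+1 when the i-th and j-th characters match, else max(dp[i-1][j], dp[i][j-1]).
    ·  Z  V  B  V  B  M  V  N
 ·  0  0  0  0  0  0  0  0  0
 Z  0  1  1  1  1  1  1  1  1
 Z  0  1  1  1  1  1  1  1  1
 B  0  1  1  2  2  2  2  2  2
 V  0  1  2  2  3  3  3  3  3
 B  0  1  2  3  3  4  4  4  4
 B  0  1  2  3  3  4  4  4  4
dp[6][8] = 4. One LCS (by backtracking along matches): ZBVB.

4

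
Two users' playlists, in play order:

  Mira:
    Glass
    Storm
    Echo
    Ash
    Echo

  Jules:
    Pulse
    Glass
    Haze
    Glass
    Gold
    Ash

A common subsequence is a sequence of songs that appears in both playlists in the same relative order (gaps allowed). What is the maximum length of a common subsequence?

Pick Glass at Mira[1]=Jules[4], then Ash at Mira[4]=Jules[6]; all 2 songs appear in both, in order. The LCS DP gives dp[5][6] = 2, so this is optimal.

2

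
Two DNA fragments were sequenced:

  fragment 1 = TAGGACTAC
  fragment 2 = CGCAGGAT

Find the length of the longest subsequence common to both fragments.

One common subsequence of length 5: A at fragment 1[2]=fragment 2[4]; then G at fragment 1[3]=fragment 2[5]; then G at fragment 1[4]=fragment 2[6]; then A at fragment 1[5]=fragment 2[7]; then T at fragment 1[7]=fragment 2[8]. Since dp[9][8] = 5, nothing longer is possible.

5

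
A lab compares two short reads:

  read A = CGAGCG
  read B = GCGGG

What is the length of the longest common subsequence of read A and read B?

4

Pick C at read A[1]=read B[2]; then G at read A[2]=read B[3]; then G at read A[4]=read B[4]; then G at read A[6]=read B[5]; all 4 bases appear in both, in order, and the DP table's final entry dp[6][5] is also 4, so no common subsequence is longer.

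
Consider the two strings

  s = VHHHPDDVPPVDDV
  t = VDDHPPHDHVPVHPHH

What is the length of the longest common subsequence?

7

Pick V at s[1]=t[1] → H at s[2]=t[4] → H at s[3]=t[7] → H at s[4]=t[9] → P at s[5]=t[11] → V at s[8]=t[12] → P at s[9]=t[14]; all 7 characters appear in both, in order. dp[14][16] = 7 confirms this is the maximum.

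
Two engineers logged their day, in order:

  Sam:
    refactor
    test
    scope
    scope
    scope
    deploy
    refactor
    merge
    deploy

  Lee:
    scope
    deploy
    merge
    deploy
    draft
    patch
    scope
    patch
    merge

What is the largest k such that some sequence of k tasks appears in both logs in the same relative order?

4

Match scope at Sam[5]=Lee[1], then deploy at Sam[6]=Lee[2], then merge at Sam[8]=Lee[3], then deploy at Sam[9]=Lee[4] — 4 tasks in the same relative order in both. Since dp[9][9] = 4, nothing longer is possible.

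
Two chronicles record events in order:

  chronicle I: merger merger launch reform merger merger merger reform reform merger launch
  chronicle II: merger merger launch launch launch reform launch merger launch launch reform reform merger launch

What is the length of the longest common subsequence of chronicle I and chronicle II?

9

Taking merger (chronicle I #1, chronicle II #1) → merger (chronicle I #2, chronicle II #2) → launch (chronicle I #3, chronicle II #5) → reform (chronicle I #4, chronicle II #6) → merger (chronicle I #5, chronicle II #8) → reform (chronicle I #8, chronicle II #11) → reform (chronicle I #9, chronicle II #12) → merger (chronicle I #10, chronicle II #13) → launch (chronicle I #11, chronicle II #14) gives a common subsequence of length 9. dp[11][14] = 9 confirms this is the maximum.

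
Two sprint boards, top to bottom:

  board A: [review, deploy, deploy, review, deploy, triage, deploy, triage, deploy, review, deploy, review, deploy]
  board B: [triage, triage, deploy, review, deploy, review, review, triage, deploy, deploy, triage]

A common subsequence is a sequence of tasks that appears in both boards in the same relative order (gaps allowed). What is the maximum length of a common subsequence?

7

One common subsequence of length 7: triage at board A[6]=board B[1] → triage at board A[8]=board B[2] → deploy at board A[9]=board B[3] → review at board A[10]=board B[4] → deploy at board A[11]=board B[5] → review at board A[12]=board B[7] → deploy at board A[13]=board B[10]. dp[13][11] = 7 confirms this is the maximum.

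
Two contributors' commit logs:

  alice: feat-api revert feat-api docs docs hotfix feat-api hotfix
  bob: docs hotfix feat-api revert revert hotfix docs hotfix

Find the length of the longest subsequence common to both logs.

4

Match feat-api [1,3], then revert [2,5], then docs [5,7], then hotfix [8,8] — 4 commits in the same relative order in both. The LCS DP gives dp[8][8] = 4, so this is optimal.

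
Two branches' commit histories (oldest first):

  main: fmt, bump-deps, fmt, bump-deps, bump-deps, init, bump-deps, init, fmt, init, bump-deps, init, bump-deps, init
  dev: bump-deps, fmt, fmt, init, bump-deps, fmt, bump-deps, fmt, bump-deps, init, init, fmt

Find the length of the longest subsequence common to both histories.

One common subsequence of length 8: fmt at main[1]=dev[3] → bump-deps at main[2]=dev[5] → fmt at main[3]=dev[6] → bump-deps at main[4]=dev[7] → bump-deps at main[5]=dev[9] → init at main[6]=dev[10] → init at main[8]=dev[11] → fmt at main[9]=dev[12]. Since dp[14][12] = 8, nothing longer is possible.

8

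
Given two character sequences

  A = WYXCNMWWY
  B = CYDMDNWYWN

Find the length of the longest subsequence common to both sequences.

4

Let dp[i][j] be the LCS length of the first i characters of A and the first j characters of B. dp[i][j] = dp[i-1][j-1]+1 when the i-th and j-th characters match, else max(dp[i-1][j], dp[i][j-1]).
    ·  C  Y  D  M  D  N  W  Y  W  N
 ·  0  0  0  0  0  0  0  0  0  0  0
 W  0  0  0  0  0  0  0  1  1  1  1
 Y  0  0  1  1  1  1  1  1  2  2  2
 X  0  0  1  1  1  1  1  1  2  2  2
 C  0  1  1  1  1  1  1  1  2  2  2
 N  0  1  1  1  1  1  2  2  2  2  3
 M  0  1  1  1  2  2  2  2  2  2  3
 W  0  1  1  1  2  2  2  3  3  3  3
 W  0  1  1  1  2  2  2  3  3  4  4
 Y  0  1  2  2  2  2  2  3  4  4  4
dp[9][10] = 4. One LCS (by backtracking along matches): YNWW.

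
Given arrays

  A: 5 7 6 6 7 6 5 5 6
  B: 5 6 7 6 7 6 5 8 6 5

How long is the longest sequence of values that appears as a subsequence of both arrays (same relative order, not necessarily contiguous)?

Let dp[i][j] be the LCS length of the first i values of A and the first j values of B. dp[i][j] = dp[i-1][j-1]+1 when the i-th and j-th values match, else max(dp[i-1][j], dp[i][j-1]).
    ·  5  6  7  6  7  6  5  8  6  5
 ·  0  0  0  0  0  0  0  0  0  0  0
 5  0  1  1  1  1  1  1  1  1  1  1
 7  0  1  1  2  2  2  2  2  2  2  2
 6  0  1  2  2  3  3  3  3  3  3  3
 6  0  1  2  2  3  3  4  4  4  4  4
 7  0  1  2  3  3  4  4  4  4  4  4
 6  0  1  2  3  4  4  5  5  5  5  5
 5  0  1  2  3  4  4  5  6  6  6  6
 5  0  1  2  3  4  4  5  6  6  6  7
 6  0  1  2  3  4  4  5  6  6  7  7
dp[9][10] = 7. One LCS (by backtracking along matches): 5, 7, 6, 7, 6, 5, 5.

7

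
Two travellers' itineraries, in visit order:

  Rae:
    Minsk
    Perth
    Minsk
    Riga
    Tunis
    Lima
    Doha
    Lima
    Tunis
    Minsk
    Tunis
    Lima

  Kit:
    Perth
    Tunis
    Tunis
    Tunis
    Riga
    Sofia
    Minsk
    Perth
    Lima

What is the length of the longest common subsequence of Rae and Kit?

5

One common subsequence of length 5: Perth [2,1], Tunis [5,3], Tunis [9,4], Minsk [10,7], Lima [12,9]. The LCS DP gives dp[12][9] = 5, so this is optimal.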